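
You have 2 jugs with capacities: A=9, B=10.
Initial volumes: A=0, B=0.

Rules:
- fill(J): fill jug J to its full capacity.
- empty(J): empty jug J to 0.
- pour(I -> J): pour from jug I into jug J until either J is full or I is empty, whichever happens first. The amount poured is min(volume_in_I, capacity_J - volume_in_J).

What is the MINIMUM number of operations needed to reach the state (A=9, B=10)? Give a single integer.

BFS from (A=0, B=0). One shortest path:
  1. fill(A) -> (A=9 B=0)
  2. fill(B) -> (A=9 B=10)
Reached target in 2 moves.

Answer: 2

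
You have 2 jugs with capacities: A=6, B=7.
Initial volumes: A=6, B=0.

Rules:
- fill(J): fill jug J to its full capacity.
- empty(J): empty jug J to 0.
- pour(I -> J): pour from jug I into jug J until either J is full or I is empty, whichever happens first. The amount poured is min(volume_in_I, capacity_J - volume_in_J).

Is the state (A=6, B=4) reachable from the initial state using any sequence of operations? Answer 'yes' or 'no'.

BFS from (A=6, B=0):
  1. pour(A -> B) -> (A=0 B=6)
  2. fill(A) -> (A=6 B=6)
  3. pour(A -> B) -> (A=5 B=7)
  4. empty(B) -> (A=5 B=0)
  5. pour(A -> B) -> (A=0 B=5)
  6. fill(A) -> (A=6 B=5)
  7. pour(A -> B) -> (A=4 B=7)
  8. empty(B) -> (A=4 B=0)
  9. pour(A -> B) -> (A=0 B=4)
  10. fill(A) -> (A=6 B=4)
Target reached → yes.

Answer: yes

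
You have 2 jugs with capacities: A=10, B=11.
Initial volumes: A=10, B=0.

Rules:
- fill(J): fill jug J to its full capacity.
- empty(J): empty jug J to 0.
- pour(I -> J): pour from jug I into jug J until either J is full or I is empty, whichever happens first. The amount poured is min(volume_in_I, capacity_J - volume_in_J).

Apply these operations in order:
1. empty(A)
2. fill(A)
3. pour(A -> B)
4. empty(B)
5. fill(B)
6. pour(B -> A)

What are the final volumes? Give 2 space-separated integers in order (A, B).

Step 1: empty(A) -> (A=0 B=0)
Step 2: fill(A) -> (A=10 B=0)
Step 3: pour(A -> B) -> (A=0 B=10)
Step 4: empty(B) -> (A=0 B=0)
Step 5: fill(B) -> (A=0 B=11)
Step 6: pour(B -> A) -> (A=10 B=1)

Answer: 10 1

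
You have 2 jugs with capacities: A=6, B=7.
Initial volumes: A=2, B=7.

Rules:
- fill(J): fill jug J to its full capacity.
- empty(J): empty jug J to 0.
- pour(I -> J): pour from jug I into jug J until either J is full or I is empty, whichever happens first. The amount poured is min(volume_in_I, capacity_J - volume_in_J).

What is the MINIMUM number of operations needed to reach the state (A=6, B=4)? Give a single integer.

Answer: 5

Derivation:
BFS from (A=2, B=7). One shortest path:
  1. pour(B -> A) -> (A=6 B=3)
  2. empty(A) -> (A=0 B=3)
  3. pour(B -> A) -> (A=3 B=0)
  4. fill(B) -> (A=3 B=7)
  5. pour(B -> A) -> (A=6 B=4)
Reached target in 5 moves.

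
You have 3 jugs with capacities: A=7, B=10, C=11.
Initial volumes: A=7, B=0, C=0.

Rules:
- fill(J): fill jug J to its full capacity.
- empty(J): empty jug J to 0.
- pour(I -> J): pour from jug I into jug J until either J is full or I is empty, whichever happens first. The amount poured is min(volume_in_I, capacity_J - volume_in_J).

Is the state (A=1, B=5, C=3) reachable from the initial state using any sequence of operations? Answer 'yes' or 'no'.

Answer: no

Derivation:
BFS explored all 516 reachable states.
Reachable set includes: (0,0,0), (0,0,1), (0,0,2), (0,0,3), (0,0,4), (0,0,5), (0,0,6), (0,0,7), (0,0,8), (0,0,9), (0,0,10), (0,0,11) ...
Target (A=1, B=5, C=3) not in reachable set → no.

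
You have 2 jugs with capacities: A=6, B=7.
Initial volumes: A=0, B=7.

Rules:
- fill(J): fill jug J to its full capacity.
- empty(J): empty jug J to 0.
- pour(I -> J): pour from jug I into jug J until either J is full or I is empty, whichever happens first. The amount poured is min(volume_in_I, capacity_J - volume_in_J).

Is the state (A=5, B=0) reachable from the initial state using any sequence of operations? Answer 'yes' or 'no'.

BFS from (A=0, B=7):
  1. fill(A) -> (A=6 B=7)
  2. empty(B) -> (A=6 B=0)
  3. pour(A -> B) -> (A=0 B=6)
  4. fill(A) -> (A=6 B=6)
  5. pour(A -> B) -> (A=5 B=7)
  6. empty(B) -> (A=5 B=0)
Target reached → yes.

Answer: yes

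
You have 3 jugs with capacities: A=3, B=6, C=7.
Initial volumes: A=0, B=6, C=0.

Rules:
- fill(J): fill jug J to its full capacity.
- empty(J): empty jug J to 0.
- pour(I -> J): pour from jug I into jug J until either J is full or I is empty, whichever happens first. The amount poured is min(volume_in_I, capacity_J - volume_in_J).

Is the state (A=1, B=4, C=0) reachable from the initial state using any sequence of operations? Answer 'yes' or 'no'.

BFS from (A=0, B=6, C=0):
  1. empty(B) -> (A=0 B=0 C=0)
  2. fill(C) -> (A=0 B=0 C=7)
  3. pour(C -> A) -> (A=3 B=0 C=4)
  4. empty(A) -> (A=0 B=0 C=4)
  5. pour(C -> B) -> (A=0 B=4 C=0)
  6. fill(C) -> (A=0 B=4 C=7)
  7. pour(C -> A) -> (A=3 B=4 C=4)
  8. pour(A -> B) -> (A=1 B=6 C=4)
  9. empty(B) -> (A=1 B=0 C=4)
  10. pour(C -> B) -> (A=1 B=4 C=0)
Target reached → yes.

Answer: yes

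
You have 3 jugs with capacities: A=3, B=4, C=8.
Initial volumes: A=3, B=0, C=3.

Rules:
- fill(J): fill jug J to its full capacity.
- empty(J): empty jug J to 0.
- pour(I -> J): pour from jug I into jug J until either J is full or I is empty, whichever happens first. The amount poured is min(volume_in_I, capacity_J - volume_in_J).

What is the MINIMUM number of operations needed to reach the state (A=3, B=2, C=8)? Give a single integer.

Answer: 4

Derivation:
BFS from (A=3, B=0, C=3). One shortest path:
  1. fill(B) -> (A=3 B=4 C=3)
  2. pour(A -> C) -> (A=0 B=4 C=6)
  3. fill(A) -> (A=3 B=4 C=6)
  4. pour(B -> C) -> (A=3 B=2 C=8)
Reached target in 4 moves.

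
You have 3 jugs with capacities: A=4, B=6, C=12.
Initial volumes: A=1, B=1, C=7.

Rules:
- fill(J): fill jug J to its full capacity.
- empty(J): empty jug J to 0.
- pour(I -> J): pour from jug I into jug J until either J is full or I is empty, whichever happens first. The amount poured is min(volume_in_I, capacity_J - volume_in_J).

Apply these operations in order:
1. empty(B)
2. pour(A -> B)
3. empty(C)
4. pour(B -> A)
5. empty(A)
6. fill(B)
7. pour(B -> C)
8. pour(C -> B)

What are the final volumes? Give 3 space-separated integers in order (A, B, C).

Answer: 0 6 0

Derivation:
Step 1: empty(B) -> (A=1 B=0 C=7)
Step 2: pour(A -> B) -> (A=0 B=1 C=7)
Step 3: empty(C) -> (A=0 B=1 C=0)
Step 4: pour(B -> A) -> (A=1 B=0 C=0)
Step 5: empty(A) -> (A=0 B=0 C=0)
Step 6: fill(B) -> (A=0 B=6 C=0)
Step 7: pour(B -> C) -> (A=0 B=0 C=6)
Step 8: pour(C -> B) -> (A=0 B=6 C=0)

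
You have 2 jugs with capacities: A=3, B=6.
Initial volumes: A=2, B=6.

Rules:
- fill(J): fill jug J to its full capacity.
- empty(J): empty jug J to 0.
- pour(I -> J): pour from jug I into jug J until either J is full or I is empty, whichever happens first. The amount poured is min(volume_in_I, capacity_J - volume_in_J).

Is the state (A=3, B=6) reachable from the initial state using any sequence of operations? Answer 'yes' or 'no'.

Answer: yes

Derivation:
BFS from (A=2, B=6):
  1. fill(A) -> (A=3 B=6)
Target reached → yes.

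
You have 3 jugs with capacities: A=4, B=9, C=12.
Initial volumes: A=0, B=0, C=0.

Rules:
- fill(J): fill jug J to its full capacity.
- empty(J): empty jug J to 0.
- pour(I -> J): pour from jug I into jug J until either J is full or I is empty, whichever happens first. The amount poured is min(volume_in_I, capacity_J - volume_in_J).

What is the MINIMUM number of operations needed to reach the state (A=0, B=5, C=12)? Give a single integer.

BFS from (A=0, B=0, C=0). One shortest path:
  1. fill(B) -> (A=0 B=9 C=0)
  2. fill(C) -> (A=0 B=9 C=12)
  3. pour(B -> A) -> (A=4 B=5 C=12)
  4. empty(A) -> (A=0 B=5 C=12)
Reached target in 4 moves.

Answer: 4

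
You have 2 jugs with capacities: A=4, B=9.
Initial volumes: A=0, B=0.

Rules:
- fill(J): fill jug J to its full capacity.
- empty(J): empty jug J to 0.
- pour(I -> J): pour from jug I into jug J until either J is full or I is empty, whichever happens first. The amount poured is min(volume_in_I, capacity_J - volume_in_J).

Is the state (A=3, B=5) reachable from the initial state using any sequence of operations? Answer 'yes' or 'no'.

BFS explored all 26 reachable states.
Reachable set includes: (0,0), (0,1), (0,2), (0,3), (0,4), (0,5), (0,6), (0,7), (0,8), (0,9), (1,0), (1,9) ...
Target (A=3, B=5) not in reachable set → no.

Answer: no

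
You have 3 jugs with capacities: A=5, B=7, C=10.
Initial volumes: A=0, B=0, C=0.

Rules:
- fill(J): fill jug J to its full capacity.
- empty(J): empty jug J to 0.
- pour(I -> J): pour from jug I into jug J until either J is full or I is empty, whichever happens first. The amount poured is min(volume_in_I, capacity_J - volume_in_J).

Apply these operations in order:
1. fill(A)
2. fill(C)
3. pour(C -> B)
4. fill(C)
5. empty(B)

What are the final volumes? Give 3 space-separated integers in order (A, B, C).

Answer: 5 0 10

Derivation:
Step 1: fill(A) -> (A=5 B=0 C=0)
Step 2: fill(C) -> (A=5 B=0 C=10)
Step 3: pour(C -> B) -> (A=5 B=7 C=3)
Step 4: fill(C) -> (A=5 B=7 C=10)
Step 5: empty(B) -> (A=5 B=0 C=10)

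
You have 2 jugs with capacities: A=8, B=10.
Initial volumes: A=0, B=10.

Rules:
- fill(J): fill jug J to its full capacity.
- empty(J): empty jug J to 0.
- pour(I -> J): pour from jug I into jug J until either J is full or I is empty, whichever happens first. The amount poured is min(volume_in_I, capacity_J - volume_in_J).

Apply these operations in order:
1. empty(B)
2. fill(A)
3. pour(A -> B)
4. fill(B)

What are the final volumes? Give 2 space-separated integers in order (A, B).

Step 1: empty(B) -> (A=0 B=0)
Step 2: fill(A) -> (A=8 B=0)
Step 3: pour(A -> B) -> (A=0 B=8)
Step 4: fill(B) -> (A=0 B=10)

Answer: 0 10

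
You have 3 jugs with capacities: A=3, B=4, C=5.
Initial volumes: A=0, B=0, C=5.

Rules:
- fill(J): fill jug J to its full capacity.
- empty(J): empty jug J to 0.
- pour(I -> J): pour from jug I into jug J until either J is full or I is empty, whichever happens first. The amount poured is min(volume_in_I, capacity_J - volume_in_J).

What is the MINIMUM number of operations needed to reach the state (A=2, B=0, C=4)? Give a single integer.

BFS from (A=0, B=0, C=5). One shortest path:
  1. fill(B) -> (A=0 B=4 C=5)
  2. pour(C -> A) -> (A=3 B=4 C=2)
  3. empty(A) -> (A=0 B=4 C=2)
  4. pour(C -> A) -> (A=2 B=4 C=0)
  5. pour(B -> C) -> (A=2 B=0 C=4)
Reached target in 5 moves.

Answer: 5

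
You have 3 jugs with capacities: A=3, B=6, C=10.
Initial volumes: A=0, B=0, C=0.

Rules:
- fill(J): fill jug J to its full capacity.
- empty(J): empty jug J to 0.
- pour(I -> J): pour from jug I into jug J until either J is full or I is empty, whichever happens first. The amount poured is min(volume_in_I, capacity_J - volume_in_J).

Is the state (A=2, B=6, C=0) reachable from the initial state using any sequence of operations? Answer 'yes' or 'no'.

BFS from (A=0, B=0, C=0):
  1. fill(B) -> (A=0 B=6 C=0)
  2. pour(B -> C) -> (A=0 B=0 C=6)
  3. fill(B) -> (A=0 B=6 C=6)
  4. pour(B -> C) -> (A=0 B=2 C=10)
  5. empty(C) -> (A=0 B=2 C=0)
  6. pour(B -> A) -> (A=2 B=0 C=0)
  7. fill(B) -> (A=2 B=6 C=0)
Target reached → yes.

Answer: yes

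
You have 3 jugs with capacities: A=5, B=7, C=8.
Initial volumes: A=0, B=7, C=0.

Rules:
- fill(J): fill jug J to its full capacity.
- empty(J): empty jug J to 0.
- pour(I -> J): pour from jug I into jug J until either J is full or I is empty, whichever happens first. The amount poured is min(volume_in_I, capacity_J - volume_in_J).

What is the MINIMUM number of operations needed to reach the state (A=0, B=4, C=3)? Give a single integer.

BFS from (A=0, B=7, C=0). One shortest path:
  1. fill(A) -> (A=5 B=7 C=0)
  2. pour(A -> C) -> (A=0 B=7 C=5)
  3. pour(B -> C) -> (A=0 B=4 C=8)
  4. pour(C -> A) -> (A=5 B=4 C=3)
  5. empty(A) -> (A=0 B=4 C=3)
Reached target in 5 moves.

Answer: 5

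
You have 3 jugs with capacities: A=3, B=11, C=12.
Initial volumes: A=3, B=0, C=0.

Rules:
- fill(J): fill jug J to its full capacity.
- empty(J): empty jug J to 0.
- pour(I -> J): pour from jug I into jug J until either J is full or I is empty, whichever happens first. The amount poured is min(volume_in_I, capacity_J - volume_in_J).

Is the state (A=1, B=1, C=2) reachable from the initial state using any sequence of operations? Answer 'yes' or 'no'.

BFS explored all 404 reachable states.
Reachable set includes: (0,0,0), (0,0,1), (0,0,2), (0,0,3), (0,0,4), (0,0,5), (0,0,6), (0,0,7), (0,0,8), (0,0,9), (0,0,10), (0,0,11) ...
Target (A=1, B=1, C=2) not in reachable set → no.

Answer: no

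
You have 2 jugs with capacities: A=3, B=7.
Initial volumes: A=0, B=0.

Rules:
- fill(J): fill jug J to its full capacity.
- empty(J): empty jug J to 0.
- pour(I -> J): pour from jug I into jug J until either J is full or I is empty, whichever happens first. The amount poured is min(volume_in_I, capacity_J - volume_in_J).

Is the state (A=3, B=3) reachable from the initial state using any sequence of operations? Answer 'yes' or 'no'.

Answer: yes

Derivation:
BFS from (A=0, B=0):
  1. fill(A) -> (A=3 B=0)
  2. pour(A -> B) -> (A=0 B=3)
  3. fill(A) -> (A=3 B=3)
Target reached → yes.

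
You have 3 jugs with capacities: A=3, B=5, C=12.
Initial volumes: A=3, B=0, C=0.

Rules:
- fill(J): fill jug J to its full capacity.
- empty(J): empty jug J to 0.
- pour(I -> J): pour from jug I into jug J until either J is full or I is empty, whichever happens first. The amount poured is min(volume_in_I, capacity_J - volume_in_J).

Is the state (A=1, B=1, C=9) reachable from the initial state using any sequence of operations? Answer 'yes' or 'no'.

Answer: no

Derivation:
BFS explored all 224 reachable states.
Reachable set includes: (0,0,0), (0,0,1), (0,0,2), (0,0,3), (0,0,4), (0,0,5), (0,0,6), (0,0,7), (0,0,8), (0,0,9), (0,0,10), (0,0,11) ...
Target (A=1, B=1, C=9) not in reachable set → no.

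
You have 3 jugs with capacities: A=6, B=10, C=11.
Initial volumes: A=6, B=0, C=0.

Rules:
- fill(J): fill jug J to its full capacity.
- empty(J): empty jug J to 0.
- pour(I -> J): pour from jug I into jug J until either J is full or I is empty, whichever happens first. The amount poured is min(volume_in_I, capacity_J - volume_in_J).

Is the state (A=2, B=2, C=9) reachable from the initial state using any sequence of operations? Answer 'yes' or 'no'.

Answer: no

Derivation:
BFS explored all 474 reachable states.
Reachable set includes: (0,0,0), (0,0,1), (0,0,2), (0,0,3), (0,0,4), (0,0,5), (0,0,6), (0,0,7), (0,0,8), (0,0,9), (0,0,10), (0,0,11) ...
Target (A=2, B=2, C=9) not in reachable set → no.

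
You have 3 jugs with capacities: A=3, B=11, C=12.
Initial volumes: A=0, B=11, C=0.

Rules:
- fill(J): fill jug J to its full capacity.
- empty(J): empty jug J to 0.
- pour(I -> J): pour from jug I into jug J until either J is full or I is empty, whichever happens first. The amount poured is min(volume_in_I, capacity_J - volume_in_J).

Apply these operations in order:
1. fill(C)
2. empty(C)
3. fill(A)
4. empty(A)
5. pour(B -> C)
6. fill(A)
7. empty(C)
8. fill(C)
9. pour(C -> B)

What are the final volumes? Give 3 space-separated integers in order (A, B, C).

Step 1: fill(C) -> (A=0 B=11 C=12)
Step 2: empty(C) -> (A=0 B=11 C=0)
Step 3: fill(A) -> (A=3 B=11 C=0)
Step 4: empty(A) -> (A=0 B=11 C=0)
Step 5: pour(B -> C) -> (A=0 B=0 C=11)
Step 6: fill(A) -> (A=3 B=0 C=11)
Step 7: empty(C) -> (A=3 B=0 C=0)
Step 8: fill(C) -> (A=3 B=0 C=12)
Step 9: pour(C -> B) -> (A=3 B=11 C=1)

Answer: 3 11 1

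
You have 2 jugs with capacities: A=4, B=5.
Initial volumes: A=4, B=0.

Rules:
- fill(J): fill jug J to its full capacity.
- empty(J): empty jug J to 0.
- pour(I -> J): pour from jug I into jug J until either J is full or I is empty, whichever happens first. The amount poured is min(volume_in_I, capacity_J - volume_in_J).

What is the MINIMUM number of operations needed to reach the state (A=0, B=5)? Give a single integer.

Answer: 2

Derivation:
BFS from (A=4, B=0). One shortest path:
  1. empty(A) -> (A=0 B=0)
  2. fill(B) -> (A=0 B=5)
Reached target in 2 moves.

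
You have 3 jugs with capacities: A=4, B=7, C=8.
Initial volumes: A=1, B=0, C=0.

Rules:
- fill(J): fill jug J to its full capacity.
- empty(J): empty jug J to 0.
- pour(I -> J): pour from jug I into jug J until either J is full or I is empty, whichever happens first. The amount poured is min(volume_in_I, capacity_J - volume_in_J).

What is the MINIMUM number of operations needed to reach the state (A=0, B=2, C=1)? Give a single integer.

BFS from (A=1, B=0, C=0). One shortest path:
  1. fill(B) -> (A=1 B=7 C=0)
  2. pour(B -> C) -> (A=1 B=0 C=7)
  3. fill(B) -> (A=1 B=7 C=7)
  4. pour(B -> C) -> (A=1 B=6 C=8)
  5. empty(C) -> (A=1 B=6 C=0)
  6. pour(A -> C) -> (A=0 B=6 C=1)
  7. pour(B -> A) -> (A=4 B=2 C=1)
  8. empty(A) -> (A=0 B=2 C=1)
Reached target in 8 moves.

Answer: 8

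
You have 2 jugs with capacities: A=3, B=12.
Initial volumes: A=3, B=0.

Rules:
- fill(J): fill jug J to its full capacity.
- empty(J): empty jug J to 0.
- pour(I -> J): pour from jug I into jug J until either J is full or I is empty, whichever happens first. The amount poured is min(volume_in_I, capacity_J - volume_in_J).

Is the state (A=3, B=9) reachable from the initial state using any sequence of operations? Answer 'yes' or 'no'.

Answer: yes

Derivation:
BFS from (A=3, B=0):
  1. empty(A) -> (A=0 B=0)
  2. fill(B) -> (A=0 B=12)
  3. pour(B -> A) -> (A=3 B=9)
Target reached → yes.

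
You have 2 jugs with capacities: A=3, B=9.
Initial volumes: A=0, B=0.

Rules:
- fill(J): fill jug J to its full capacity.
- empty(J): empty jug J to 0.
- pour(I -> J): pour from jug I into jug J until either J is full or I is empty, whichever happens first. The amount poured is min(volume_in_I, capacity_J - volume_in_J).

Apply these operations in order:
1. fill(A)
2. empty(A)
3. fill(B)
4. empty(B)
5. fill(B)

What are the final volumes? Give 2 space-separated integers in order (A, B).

Step 1: fill(A) -> (A=3 B=0)
Step 2: empty(A) -> (A=0 B=0)
Step 3: fill(B) -> (A=0 B=9)
Step 4: empty(B) -> (A=0 B=0)
Step 5: fill(B) -> (A=0 B=9)

Answer: 0 9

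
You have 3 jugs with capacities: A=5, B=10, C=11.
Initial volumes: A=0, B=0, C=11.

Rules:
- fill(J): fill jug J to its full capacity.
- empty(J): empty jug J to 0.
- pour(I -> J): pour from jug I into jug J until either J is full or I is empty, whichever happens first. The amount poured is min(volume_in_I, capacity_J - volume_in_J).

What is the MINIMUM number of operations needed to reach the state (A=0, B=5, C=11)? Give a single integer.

BFS from (A=0, B=0, C=11). One shortest path:
  1. fill(A) -> (A=5 B=0 C=11)
  2. pour(A -> B) -> (A=0 B=5 C=11)
Reached target in 2 moves.

Answer: 2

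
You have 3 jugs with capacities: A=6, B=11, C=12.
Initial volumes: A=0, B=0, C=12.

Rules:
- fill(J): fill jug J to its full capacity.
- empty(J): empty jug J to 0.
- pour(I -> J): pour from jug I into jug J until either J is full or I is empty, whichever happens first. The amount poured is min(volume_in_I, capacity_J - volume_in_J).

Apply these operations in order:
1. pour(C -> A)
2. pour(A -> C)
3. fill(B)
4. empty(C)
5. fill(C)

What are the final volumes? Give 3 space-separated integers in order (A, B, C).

Answer: 0 11 12

Derivation:
Step 1: pour(C -> A) -> (A=6 B=0 C=6)
Step 2: pour(A -> C) -> (A=0 B=0 C=12)
Step 3: fill(B) -> (A=0 B=11 C=12)
Step 4: empty(C) -> (A=0 B=11 C=0)
Step 5: fill(C) -> (A=0 B=11 C=12)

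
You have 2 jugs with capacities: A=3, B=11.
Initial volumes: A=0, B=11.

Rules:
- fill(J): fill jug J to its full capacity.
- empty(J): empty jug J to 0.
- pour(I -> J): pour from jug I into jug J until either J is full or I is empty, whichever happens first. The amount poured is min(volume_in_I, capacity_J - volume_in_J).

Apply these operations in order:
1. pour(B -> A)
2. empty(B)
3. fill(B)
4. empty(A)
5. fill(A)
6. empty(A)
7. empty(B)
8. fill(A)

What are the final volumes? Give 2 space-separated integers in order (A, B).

Step 1: pour(B -> A) -> (A=3 B=8)
Step 2: empty(B) -> (A=3 B=0)
Step 3: fill(B) -> (A=3 B=11)
Step 4: empty(A) -> (A=0 B=11)
Step 5: fill(A) -> (A=3 B=11)
Step 6: empty(A) -> (A=0 B=11)
Step 7: empty(B) -> (A=0 B=0)
Step 8: fill(A) -> (A=3 B=0)

Answer: 3 0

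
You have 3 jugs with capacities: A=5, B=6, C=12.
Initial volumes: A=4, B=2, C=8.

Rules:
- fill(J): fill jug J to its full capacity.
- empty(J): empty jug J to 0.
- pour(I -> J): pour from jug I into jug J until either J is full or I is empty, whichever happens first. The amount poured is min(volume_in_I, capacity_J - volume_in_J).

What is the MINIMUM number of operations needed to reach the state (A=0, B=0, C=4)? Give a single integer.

Answer: 3

Derivation:
BFS from (A=4, B=2, C=8). One shortest path:
  1. empty(A) -> (A=0 B=2 C=8)
  2. pour(C -> B) -> (A=0 B=6 C=4)
  3. empty(B) -> (A=0 B=0 C=4)
Reached target in 3 moves.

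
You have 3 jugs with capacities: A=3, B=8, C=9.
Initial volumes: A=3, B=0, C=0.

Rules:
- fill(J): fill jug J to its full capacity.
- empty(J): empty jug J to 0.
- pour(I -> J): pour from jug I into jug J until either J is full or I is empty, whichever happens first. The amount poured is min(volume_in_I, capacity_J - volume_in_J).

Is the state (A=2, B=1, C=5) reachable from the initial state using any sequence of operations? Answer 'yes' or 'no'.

Answer: no

Derivation:
BFS explored all 248 reachable states.
Reachable set includes: (0,0,0), (0,0,1), (0,0,2), (0,0,3), (0,0,4), (0,0,5), (0,0,6), (0,0,7), (0,0,8), (0,0,9), (0,1,0), (0,1,1) ...
Target (A=2, B=1, C=5) not in reachable set → no.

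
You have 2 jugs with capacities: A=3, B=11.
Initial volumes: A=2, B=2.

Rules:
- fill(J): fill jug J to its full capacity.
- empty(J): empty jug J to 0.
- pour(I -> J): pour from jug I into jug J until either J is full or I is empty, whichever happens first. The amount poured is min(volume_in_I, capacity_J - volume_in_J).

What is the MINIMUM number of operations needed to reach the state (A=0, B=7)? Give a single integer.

BFS from (A=2, B=2). One shortest path:
  1. pour(A -> B) -> (A=0 B=4)
  2. fill(A) -> (A=3 B=4)
  3. pour(A -> B) -> (A=0 B=7)
Reached target in 3 moves.

Answer: 3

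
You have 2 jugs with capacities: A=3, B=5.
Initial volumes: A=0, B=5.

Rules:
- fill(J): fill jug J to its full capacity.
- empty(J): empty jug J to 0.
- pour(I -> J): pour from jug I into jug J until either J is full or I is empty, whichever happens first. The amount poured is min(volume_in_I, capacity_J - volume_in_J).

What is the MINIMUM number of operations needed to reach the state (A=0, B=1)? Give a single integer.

Answer: 7

Derivation:
BFS from (A=0, B=5). One shortest path:
  1. fill(A) -> (A=3 B=5)
  2. empty(B) -> (A=3 B=0)
  3. pour(A -> B) -> (A=0 B=3)
  4. fill(A) -> (A=3 B=3)
  5. pour(A -> B) -> (A=1 B=5)
  6. empty(B) -> (A=1 B=0)
  7. pour(A -> B) -> (A=0 B=1)
Reached target in 7 moves.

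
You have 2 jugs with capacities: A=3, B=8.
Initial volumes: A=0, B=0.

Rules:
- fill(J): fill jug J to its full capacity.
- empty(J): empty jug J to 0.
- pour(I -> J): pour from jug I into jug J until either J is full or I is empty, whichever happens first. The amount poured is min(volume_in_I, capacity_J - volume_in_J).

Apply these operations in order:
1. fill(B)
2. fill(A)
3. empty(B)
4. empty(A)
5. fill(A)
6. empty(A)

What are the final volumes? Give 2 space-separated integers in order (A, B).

Answer: 0 0

Derivation:
Step 1: fill(B) -> (A=0 B=8)
Step 2: fill(A) -> (A=3 B=8)
Step 3: empty(B) -> (A=3 B=0)
Step 4: empty(A) -> (A=0 B=0)
Step 5: fill(A) -> (A=3 B=0)
Step 6: empty(A) -> (A=0 B=0)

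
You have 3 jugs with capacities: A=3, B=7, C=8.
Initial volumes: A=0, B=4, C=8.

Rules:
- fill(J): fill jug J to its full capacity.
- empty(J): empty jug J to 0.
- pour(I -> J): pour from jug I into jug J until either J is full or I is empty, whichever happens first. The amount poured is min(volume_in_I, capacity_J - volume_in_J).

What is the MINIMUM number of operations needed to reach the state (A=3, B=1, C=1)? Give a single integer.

BFS from (A=0, B=4, C=8). One shortest path:
  1. empty(B) -> (A=0 B=0 C=8)
  2. pour(C -> B) -> (A=0 B=7 C=1)
  3. pour(B -> A) -> (A=3 B=4 C=1)
  4. empty(A) -> (A=0 B=4 C=1)
  5. pour(B -> A) -> (A=3 B=1 C=1)
Reached target in 5 moves.

Answer: 5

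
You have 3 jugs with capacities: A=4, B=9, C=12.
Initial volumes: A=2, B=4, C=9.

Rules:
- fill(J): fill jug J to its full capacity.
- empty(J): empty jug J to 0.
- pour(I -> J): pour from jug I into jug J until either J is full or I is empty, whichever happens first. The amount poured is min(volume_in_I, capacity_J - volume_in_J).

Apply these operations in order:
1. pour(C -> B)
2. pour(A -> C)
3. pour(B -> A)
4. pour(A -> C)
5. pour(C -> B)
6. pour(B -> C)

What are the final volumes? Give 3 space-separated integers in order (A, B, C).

Step 1: pour(C -> B) -> (A=2 B=9 C=4)
Step 2: pour(A -> C) -> (A=0 B=9 C=6)
Step 3: pour(B -> A) -> (A=4 B=5 C=6)
Step 4: pour(A -> C) -> (A=0 B=5 C=10)
Step 5: pour(C -> B) -> (A=0 B=9 C=6)
Step 6: pour(B -> C) -> (A=0 B=3 C=12)

Answer: 0 3 12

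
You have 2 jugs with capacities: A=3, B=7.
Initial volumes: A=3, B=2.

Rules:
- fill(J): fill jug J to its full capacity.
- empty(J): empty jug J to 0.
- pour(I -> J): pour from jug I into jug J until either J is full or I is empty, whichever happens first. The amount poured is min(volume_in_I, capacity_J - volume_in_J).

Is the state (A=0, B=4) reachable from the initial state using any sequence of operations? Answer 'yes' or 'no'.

BFS from (A=3, B=2):
  1. empty(A) -> (A=0 B=2)
  2. fill(B) -> (A=0 B=7)
  3. pour(B -> A) -> (A=3 B=4)
  4. empty(A) -> (A=0 B=4)
Target reached → yes.

Answer: yes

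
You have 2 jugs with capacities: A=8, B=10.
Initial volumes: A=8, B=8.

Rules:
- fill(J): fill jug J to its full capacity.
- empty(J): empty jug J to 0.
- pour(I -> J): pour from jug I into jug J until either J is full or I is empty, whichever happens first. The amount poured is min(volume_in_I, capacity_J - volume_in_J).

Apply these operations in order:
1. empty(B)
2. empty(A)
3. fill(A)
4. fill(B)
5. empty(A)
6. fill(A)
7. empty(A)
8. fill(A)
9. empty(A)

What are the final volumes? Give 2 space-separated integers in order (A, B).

Step 1: empty(B) -> (A=8 B=0)
Step 2: empty(A) -> (A=0 B=0)
Step 3: fill(A) -> (A=8 B=0)
Step 4: fill(B) -> (A=8 B=10)
Step 5: empty(A) -> (A=0 B=10)
Step 6: fill(A) -> (A=8 B=10)
Step 7: empty(A) -> (A=0 B=10)
Step 8: fill(A) -> (A=8 B=10)
Step 9: empty(A) -> (A=0 B=10)

Answer: 0 10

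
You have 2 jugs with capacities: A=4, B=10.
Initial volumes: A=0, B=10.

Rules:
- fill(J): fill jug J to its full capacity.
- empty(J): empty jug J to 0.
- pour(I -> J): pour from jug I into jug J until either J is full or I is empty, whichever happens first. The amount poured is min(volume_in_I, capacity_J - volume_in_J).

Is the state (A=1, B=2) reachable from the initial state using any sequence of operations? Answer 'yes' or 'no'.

Answer: no

Derivation:
BFS explored all 14 reachable states.
Reachable set includes: (0,0), (0,2), (0,4), (0,6), (0,8), (0,10), (2,0), (2,10), (4,0), (4,2), (4,4), (4,6) ...
Target (A=1, B=2) not in reachable set → no.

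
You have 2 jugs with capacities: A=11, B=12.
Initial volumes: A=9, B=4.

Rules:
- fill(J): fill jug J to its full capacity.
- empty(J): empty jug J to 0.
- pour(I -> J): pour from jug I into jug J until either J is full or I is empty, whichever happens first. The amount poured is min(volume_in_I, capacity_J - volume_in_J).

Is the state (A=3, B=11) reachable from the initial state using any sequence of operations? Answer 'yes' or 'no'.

Answer: no

Derivation:
BFS explored all 47 reachable states.
Reachable set includes: (0,0), (0,1), (0,2), (0,3), (0,4), (0,5), (0,6), (0,7), (0,8), (0,9), (0,10), (0,11) ...
Target (A=3, B=11) not in reachable set → no.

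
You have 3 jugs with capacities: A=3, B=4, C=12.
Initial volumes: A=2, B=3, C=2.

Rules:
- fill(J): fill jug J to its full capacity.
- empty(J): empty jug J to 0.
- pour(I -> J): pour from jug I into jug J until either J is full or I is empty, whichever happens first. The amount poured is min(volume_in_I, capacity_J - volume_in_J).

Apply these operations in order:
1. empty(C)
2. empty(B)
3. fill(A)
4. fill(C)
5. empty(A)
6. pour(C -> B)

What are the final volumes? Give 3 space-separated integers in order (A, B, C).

Answer: 0 4 8

Derivation:
Step 1: empty(C) -> (A=2 B=3 C=0)
Step 2: empty(B) -> (A=2 B=0 C=0)
Step 3: fill(A) -> (A=3 B=0 C=0)
Step 4: fill(C) -> (A=3 B=0 C=12)
Step 5: empty(A) -> (A=0 B=0 C=12)
Step 6: pour(C -> B) -> (A=0 B=4 C=8)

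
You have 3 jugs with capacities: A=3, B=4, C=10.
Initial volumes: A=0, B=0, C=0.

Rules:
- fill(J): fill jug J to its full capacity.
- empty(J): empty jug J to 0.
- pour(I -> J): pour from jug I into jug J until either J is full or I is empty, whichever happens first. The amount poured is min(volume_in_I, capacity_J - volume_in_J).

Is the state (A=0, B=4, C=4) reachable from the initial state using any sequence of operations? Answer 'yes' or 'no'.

Answer: yes

Derivation:
BFS from (A=0, B=0, C=0):
  1. fill(B) -> (A=0 B=4 C=0)
  2. pour(B -> C) -> (A=0 B=0 C=4)
  3. fill(B) -> (A=0 B=4 C=4)
Target reached → yes.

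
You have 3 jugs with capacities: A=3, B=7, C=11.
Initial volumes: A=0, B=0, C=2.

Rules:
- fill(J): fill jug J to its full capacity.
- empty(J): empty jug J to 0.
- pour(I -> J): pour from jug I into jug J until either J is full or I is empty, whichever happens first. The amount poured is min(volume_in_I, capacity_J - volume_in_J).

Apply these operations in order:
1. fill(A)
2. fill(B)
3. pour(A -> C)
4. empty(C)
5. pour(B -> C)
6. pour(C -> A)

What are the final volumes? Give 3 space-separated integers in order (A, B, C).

Answer: 3 0 4

Derivation:
Step 1: fill(A) -> (A=3 B=0 C=2)
Step 2: fill(B) -> (A=3 B=7 C=2)
Step 3: pour(A -> C) -> (A=0 B=7 C=5)
Step 4: empty(C) -> (A=0 B=7 C=0)
Step 5: pour(B -> C) -> (A=0 B=0 C=7)
Step 6: pour(C -> A) -> (A=3 B=0 C=4)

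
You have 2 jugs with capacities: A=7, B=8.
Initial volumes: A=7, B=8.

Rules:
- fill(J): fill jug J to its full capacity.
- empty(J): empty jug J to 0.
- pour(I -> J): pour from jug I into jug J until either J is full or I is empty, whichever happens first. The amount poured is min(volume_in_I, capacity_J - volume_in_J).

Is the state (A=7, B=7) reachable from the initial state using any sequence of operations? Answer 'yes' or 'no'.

Answer: yes

Derivation:
BFS from (A=7, B=8):
  1. empty(B) -> (A=7 B=0)
  2. pour(A -> B) -> (A=0 B=7)
  3. fill(A) -> (A=7 B=7)
Target reached → yes.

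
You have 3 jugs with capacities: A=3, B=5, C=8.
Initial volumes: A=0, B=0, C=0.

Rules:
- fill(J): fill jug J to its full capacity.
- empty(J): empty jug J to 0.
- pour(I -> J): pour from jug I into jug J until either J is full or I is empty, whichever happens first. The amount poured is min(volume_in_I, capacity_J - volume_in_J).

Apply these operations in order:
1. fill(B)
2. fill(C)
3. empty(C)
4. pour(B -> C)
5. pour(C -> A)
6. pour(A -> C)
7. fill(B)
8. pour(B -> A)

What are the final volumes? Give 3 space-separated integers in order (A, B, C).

Answer: 3 2 5

Derivation:
Step 1: fill(B) -> (A=0 B=5 C=0)
Step 2: fill(C) -> (A=0 B=5 C=8)
Step 3: empty(C) -> (A=0 B=5 C=0)
Step 4: pour(B -> C) -> (A=0 B=0 C=5)
Step 5: pour(C -> A) -> (A=3 B=0 C=2)
Step 6: pour(A -> C) -> (A=0 B=0 C=5)
Step 7: fill(B) -> (A=0 B=5 C=5)
Step 8: pour(B -> A) -> (A=3 B=2 C=5)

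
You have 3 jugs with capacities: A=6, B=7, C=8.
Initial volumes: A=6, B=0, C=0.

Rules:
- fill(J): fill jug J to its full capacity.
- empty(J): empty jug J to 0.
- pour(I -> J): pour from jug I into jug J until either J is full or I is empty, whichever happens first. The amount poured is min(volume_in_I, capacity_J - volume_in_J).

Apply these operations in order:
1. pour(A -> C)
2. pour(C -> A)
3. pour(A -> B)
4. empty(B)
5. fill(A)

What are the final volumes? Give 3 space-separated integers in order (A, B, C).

Step 1: pour(A -> C) -> (A=0 B=0 C=6)
Step 2: pour(C -> A) -> (A=6 B=0 C=0)
Step 3: pour(A -> B) -> (A=0 B=6 C=0)
Step 4: empty(B) -> (A=0 B=0 C=0)
Step 5: fill(A) -> (A=6 B=0 C=0)

Answer: 6 0 0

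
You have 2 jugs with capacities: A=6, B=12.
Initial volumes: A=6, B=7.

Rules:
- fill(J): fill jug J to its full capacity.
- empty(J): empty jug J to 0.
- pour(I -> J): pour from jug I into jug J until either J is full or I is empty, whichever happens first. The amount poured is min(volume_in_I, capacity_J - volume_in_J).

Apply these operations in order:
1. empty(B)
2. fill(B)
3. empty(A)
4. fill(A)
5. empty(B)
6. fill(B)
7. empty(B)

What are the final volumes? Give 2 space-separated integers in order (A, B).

Answer: 6 0

Derivation:
Step 1: empty(B) -> (A=6 B=0)
Step 2: fill(B) -> (A=6 B=12)
Step 3: empty(A) -> (A=0 B=12)
Step 4: fill(A) -> (A=6 B=12)
Step 5: empty(B) -> (A=6 B=0)
Step 6: fill(B) -> (A=6 B=12)
Step 7: empty(B) -> (A=6 B=0)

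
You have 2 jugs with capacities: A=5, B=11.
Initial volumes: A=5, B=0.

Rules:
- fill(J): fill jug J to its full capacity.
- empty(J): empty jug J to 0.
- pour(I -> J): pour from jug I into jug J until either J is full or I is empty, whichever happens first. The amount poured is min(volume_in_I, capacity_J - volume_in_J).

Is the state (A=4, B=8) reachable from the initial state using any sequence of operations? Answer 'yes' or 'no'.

Answer: no

Derivation:
BFS explored all 32 reachable states.
Reachable set includes: (0,0), (0,1), (0,2), (0,3), (0,4), (0,5), (0,6), (0,7), (0,8), (0,9), (0,10), (0,11) ...
Target (A=4, B=8) not in reachable set → no.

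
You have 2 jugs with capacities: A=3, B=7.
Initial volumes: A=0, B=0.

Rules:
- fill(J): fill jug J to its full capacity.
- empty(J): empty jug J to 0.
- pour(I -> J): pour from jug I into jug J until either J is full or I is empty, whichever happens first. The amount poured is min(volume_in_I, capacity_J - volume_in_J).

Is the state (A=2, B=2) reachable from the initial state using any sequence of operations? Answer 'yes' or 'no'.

Answer: no

Derivation:
BFS explored all 20 reachable states.
Reachable set includes: (0,0), (0,1), (0,2), (0,3), (0,4), (0,5), (0,6), (0,7), (1,0), (1,7), (2,0), (2,7) ...
Target (A=2, B=2) not in reachable set → no.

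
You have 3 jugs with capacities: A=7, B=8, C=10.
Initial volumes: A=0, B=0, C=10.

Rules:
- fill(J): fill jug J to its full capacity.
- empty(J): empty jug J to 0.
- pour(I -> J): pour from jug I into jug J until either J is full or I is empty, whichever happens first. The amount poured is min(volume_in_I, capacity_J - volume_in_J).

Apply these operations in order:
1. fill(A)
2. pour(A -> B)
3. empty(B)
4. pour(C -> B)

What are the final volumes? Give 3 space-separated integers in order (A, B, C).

Step 1: fill(A) -> (A=7 B=0 C=10)
Step 2: pour(A -> B) -> (A=0 B=7 C=10)
Step 3: empty(B) -> (A=0 B=0 C=10)
Step 4: pour(C -> B) -> (A=0 B=8 C=2)

Answer: 0 8 2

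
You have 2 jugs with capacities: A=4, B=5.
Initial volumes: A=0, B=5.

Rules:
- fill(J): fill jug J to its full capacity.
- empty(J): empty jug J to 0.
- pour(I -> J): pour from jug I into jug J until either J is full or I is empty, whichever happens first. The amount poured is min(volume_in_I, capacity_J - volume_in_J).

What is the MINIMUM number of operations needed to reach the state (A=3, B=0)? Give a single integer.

Answer: 6

Derivation:
BFS from (A=0, B=5). One shortest path:
  1. fill(A) -> (A=4 B=5)
  2. empty(B) -> (A=4 B=0)
  3. pour(A -> B) -> (A=0 B=4)
  4. fill(A) -> (A=4 B=4)
  5. pour(A -> B) -> (A=3 B=5)
  6. empty(B) -> (A=3 B=0)
Reached target in 6 moves.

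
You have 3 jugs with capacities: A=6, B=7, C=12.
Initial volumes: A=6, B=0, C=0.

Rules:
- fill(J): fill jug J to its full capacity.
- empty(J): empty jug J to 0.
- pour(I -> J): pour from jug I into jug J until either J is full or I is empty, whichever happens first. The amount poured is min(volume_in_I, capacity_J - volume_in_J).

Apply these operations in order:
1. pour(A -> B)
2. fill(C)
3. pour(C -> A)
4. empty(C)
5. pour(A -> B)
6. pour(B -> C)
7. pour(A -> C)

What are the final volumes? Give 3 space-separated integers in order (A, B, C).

Answer: 0 0 12

Derivation:
Step 1: pour(A -> B) -> (A=0 B=6 C=0)
Step 2: fill(C) -> (A=0 B=6 C=12)
Step 3: pour(C -> A) -> (A=6 B=6 C=6)
Step 4: empty(C) -> (A=6 B=6 C=0)
Step 5: pour(A -> B) -> (A=5 B=7 C=0)
Step 6: pour(B -> C) -> (A=5 B=0 C=7)
Step 7: pour(A -> C) -> (A=0 B=0 C=12)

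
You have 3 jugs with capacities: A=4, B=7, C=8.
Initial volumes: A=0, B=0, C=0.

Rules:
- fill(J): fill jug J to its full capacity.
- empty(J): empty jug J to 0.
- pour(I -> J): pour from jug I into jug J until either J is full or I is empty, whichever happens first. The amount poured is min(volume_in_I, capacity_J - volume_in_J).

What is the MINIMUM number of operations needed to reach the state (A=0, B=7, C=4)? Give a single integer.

BFS from (A=0, B=0, C=0). One shortest path:
  1. fill(A) -> (A=4 B=0 C=0)
  2. fill(B) -> (A=4 B=7 C=0)
  3. pour(A -> C) -> (A=0 B=7 C=4)
Reached target in 3 moves.

Answer: 3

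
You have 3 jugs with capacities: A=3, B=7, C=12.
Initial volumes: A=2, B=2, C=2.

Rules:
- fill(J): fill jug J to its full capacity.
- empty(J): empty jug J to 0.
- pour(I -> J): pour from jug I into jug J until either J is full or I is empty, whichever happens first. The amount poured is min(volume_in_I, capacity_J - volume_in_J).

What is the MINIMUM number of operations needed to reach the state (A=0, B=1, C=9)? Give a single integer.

Answer: 5

Derivation:
BFS from (A=2, B=2, C=2). One shortest path:
  1. fill(C) -> (A=2 B=2 C=12)
  2. pour(B -> A) -> (A=3 B=1 C=12)
  3. empty(A) -> (A=0 B=1 C=12)
  4. pour(C -> A) -> (A=3 B=1 C=9)
  5. empty(A) -> (A=0 B=1 C=9)
Reached target in 5 moves.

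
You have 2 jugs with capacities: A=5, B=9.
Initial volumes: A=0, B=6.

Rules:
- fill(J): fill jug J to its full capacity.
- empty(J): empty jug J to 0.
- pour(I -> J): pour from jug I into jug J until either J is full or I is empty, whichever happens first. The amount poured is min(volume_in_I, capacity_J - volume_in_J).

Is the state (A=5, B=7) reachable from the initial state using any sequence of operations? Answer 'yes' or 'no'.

BFS from (A=0, B=6):
  1. fill(A) -> (A=5 B=6)
  2. pour(A -> B) -> (A=2 B=9)
  3. empty(B) -> (A=2 B=0)
  4. pour(A -> B) -> (A=0 B=2)
  5. fill(A) -> (A=5 B=2)
  6. pour(A -> B) -> (A=0 B=7)
  7. fill(A) -> (A=5 B=7)
Target reached → yes.

Answer: yes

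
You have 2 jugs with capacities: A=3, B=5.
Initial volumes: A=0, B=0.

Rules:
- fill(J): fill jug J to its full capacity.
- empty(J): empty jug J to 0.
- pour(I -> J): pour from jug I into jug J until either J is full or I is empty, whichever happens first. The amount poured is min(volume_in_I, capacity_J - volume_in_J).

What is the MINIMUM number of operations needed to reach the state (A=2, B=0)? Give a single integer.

Answer: 4

Derivation:
BFS from (A=0, B=0). One shortest path:
  1. fill(B) -> (A=0 B=5)
  2. pour(B -> A) -> (A=3 B=2)
  3. empty(A) -> (A=0 B=2)
  4. pour(B -> A) -> (A=2 B=0)
Reached target in 4 moves.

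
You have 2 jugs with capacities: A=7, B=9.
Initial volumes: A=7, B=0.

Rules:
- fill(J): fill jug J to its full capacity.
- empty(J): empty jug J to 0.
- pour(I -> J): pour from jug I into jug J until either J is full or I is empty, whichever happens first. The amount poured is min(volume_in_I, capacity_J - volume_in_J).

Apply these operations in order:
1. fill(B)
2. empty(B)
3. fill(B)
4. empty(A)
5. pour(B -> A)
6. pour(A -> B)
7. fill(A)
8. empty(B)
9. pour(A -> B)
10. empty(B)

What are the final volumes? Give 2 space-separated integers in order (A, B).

Answer: 0 0

Derivation:
Step 1: fill(B) -> (A=7 B=9)
Step 2: empty(B) -> (A=7 B=0)
Step 3: fill(B) -> (A=7 B=9)
Step 4: empty(A) -> (A=0 B=9)
Step 5: pour(B -> A) -> (A=7 B=2)
Step 6: pour(A -> B) -> (A=0 B=9)
Step 7: fill(A) -> (A=7 B=9)
Step 8: empty(B) -> (A=7 B=0)
Step 9: pour(A -> B) -> (A=0 B=7)
Step 10: empty(B) -> (A=0 B=0)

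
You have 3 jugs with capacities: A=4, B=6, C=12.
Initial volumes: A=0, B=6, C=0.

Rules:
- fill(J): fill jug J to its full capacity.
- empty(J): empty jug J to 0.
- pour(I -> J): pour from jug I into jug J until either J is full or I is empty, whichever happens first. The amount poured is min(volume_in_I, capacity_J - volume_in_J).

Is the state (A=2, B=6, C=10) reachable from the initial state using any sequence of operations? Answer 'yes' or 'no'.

Answer: yes

Derivation:
BFS from (A=0, B=6, C=0):
  1. pour(B -> A) -> (A=4 B=2 C=0)
  2. pour(A -> C) -> (A=0 B=2 C=4)
  3. pour(B -> A) -> (A=2 B=0 C=4)
  4. fill(B) -> (A=2 B=6 C=4)
  5. pour(B -> C) -> (A=2 B=0 C=10)
  6. fill(B) -> (A=2 B=6 C=10)
Target reached → yes.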